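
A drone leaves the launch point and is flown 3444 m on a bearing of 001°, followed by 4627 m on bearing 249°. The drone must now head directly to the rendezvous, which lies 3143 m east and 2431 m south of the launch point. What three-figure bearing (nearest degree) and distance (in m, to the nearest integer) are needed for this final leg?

Leg 1 (001°, 3444 m): east 3444 sin 1° = 60.11, north 3444 cos 1° = 3443.48
Leg 2 (249°, 4627 m): east 4627 sin 249° = -4319.68, north 4627 cos 249° = -1658.17
Current position: (-4259.57, 1785.31). Target: (3143, -2431). Remaining: Δeast = 7402.57, Δnorth = -4216.31.
Bearing = atan2(7402.57, -4216.31) mod 360° = 119.66°; distance = √((7402.57)² + (-4216.31)²) = 8519.114 m.

120°, 8519 m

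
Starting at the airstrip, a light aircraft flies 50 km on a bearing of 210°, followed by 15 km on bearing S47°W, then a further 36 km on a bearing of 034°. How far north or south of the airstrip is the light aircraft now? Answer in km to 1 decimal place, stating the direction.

Leg 1 (210°, 50 km): east 50 sin 210° = -25.00, north 50 cos 210° = -43.30
Leg 2 (S47°W, 15 km): east 15 sin 227° = -10.97, north 15 cos 227° = -10.23
Leg 3 (034°, 36 km): east 36 sin 34° = 20.13, north 36 cos 34° = 29.85
Net north component: -23.69 km.

23.7 km south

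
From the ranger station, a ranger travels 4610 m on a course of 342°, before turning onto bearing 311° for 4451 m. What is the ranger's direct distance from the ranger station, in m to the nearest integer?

Leg 1 (342°, 4610 m): east 4610 sin 342° = -1424.57, north 4610 cos 342° = 4384.37
Leg 2 (311°, 4451 m): east 4451 sin 311° = -3359.21, north 4451 cos 311° = 2920.12
Net: -4783.78 east, 7304.49 north. Distance = √((-4783.78)² + (7304.49)²) = 8731.559 m.

8732 m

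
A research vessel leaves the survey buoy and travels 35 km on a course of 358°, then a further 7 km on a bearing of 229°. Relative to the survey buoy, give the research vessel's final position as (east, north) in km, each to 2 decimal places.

Leg 1 (358°, 35 km): east 35 sin 358° = -1.22, north 35 cos 358° = 34.98
Leg 2 (229°, 7 km): east 7 sin 229° = -5.28, north 7 cos 229° = -4.59
Summing: -6.50 km east, 30.39 km north → (-6.50, 30.39).

(-6.50, 30.39)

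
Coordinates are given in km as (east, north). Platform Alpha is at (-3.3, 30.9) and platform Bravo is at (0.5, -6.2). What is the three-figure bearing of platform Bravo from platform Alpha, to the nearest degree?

Δeast = 0.5 − -3.3 = 3.80; Δnorth = -6.2 − 30.9 = -37.10.
Bearing = atan2(Δeast, Δnorth) mod 360° = 174.15° ≈ 174°.

174°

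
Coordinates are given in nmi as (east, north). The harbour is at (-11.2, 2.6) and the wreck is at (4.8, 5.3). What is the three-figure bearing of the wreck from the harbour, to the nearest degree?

Δeast = 4.8 − -11.2 = 16.00; Δnorth = 5.3 − 2.6 = 2.70.
Bearing = atan2(Δeast, Δnorth) mod 360° = 80.42° ≈ 080°.

080°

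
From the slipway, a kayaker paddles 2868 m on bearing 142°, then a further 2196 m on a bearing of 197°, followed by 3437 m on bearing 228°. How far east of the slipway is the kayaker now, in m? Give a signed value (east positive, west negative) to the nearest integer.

Leg 1 (142°, 2868 m): east 2868 sin 142° = 1765.72, north 2868 cos 142° = -2260.01
Leg 2 (197°, 2196 m): east 2196 sin 197° = -642.05, north 2196 cos 197° = -2100.05
Leg 3 (228°, 3437 m): east 3437 sin 228° = -2554.19, north 3437 cos 228° = -2299.80
Net east component: -1430.52 m.

-1431 m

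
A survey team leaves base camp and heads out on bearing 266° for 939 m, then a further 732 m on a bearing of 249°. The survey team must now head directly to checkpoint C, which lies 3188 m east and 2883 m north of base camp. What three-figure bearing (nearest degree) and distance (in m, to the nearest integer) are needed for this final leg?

056°, 5782 m

Leg 1 (266°, 939 m): east 939 sin 266° = -936.71, north 939 cos 266° = -65.50
Leg 2 (249°, 732 m): east 732 sin 249° = -683.38, north 732 cos 249° = -262.33
Current position: (-1620.09, -327.83). Target: (3188, 2883). Remaining: Δeast = 4808.09, Δnorth = 3210.83.
Bearing = atan2(4808.09, 3210.83) mod 360° = 56.27°; distance = √((4808.09)² + (3210.83)²) = 5781.624 m.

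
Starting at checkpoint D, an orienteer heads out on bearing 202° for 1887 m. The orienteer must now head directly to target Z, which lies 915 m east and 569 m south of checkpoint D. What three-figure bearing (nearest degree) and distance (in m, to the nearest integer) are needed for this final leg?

Leg 1 (202°, 1887 m): east 1887 sin 202° = -706.88, north 1887 cos 202° = -1749.60
Current position: (-706.88, -1749.60). Target: (915, -569). Remaining: Δeast = 1621.88, Δnorth = 1180.60.
Bearing = atan2(1621.88, 1180.60) mod 360° = 53.95°; distance = √((1621.88)² + (1180.60)²) = 2006.068 m.

054°, 2006 m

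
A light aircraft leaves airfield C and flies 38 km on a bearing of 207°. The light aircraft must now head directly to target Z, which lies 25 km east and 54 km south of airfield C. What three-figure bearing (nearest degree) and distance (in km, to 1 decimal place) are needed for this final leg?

115°, 46.8 km

Leg 1 (207°, 38 km): east 38 sin 207° = -17.25, north 38 cos 207° = -33.86
Current position: (-17.25, -33.86). Target: (25, -54). Remaining: Δeast = 42.25, Δnorth = -20.14.
Bearing = atan2(42.25, -20.14) mod 360° = 115.49°; distance = √((42.25)² + (-20.14)²) = 46.807 km.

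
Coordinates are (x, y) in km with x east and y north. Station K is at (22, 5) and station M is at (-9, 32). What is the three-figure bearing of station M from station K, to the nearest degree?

311°

Δeast = -9 − 22 = -31.00; Δnorth = 32 − 5 = 27.00.
Bearing = atan2(Δeast, Δnorth) mod 360° = 311.05° ≈ 311°.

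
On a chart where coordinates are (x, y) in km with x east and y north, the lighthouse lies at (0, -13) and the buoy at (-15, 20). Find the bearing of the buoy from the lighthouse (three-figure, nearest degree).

336°

Δeast = -15 − 0 = -15.00; Δnorth = 20 − -13 = 33.00.
Bearing = atan2(Δeast, Δnorth) mod 360° = 335.56° ≈ 336°.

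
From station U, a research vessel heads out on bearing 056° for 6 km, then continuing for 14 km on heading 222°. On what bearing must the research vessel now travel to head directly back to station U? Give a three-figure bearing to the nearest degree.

Leg 1 (056°, 6 km): east 6 sin 56° = 4.97, north 6 cos 56° = 3.36
Leg 2 (222°, 14 km): east 14 sin 222° = -9.37, north 14 cos 222° = -10.40
Net displacement: -4.39 east, -7.05 north. Direction back to start is (4.39, 7.05): bearing = atan2(4.39, 7.05) mod 360° = 31.94° ≈ 032°.

032°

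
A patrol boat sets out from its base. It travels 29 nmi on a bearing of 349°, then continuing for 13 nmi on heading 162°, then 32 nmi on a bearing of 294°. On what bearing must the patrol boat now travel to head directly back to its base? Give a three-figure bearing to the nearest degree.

Leg 1 (349°, 29 nmi): east 29 sin 349° = -5.53, north 29 cos 349° = 28.47
Leg 2 (162°, 13 nmi): east 13 sin 162° = 4.02, north 13 cos 162° = -12.36
Leg 3 (294°, 32 nmi): east 32 sin 294° = -29.23, north 32 cos 294° = 13.02
Net displacement: -30.75 east, 29.12 north. Direction back to start is (30.75, -29.12): bearing = atan2(30.75, -29.12) mod 360° = 133.44° ≈ 133°.

133°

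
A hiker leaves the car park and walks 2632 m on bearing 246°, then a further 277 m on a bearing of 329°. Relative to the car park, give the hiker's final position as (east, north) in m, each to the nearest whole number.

(-2547, -833)

Leg 1 (246°, 2632 m): east 2632 sin 246° = -2404.45, north 2632 cos 246° = -1070.53
Leg 2 (329°, 277 m): east 277 sin 329° = -142.67, north 277 cos 329° = 237.44
Summing: -2547.12 m east, -833.10 m north → (-2547, -833).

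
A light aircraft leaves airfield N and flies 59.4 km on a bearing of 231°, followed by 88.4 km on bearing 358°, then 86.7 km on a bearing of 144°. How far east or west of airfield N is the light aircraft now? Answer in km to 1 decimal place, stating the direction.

1.7 km east

Leg 1 (231°, 59.4 km): east 59.4 sin 231° = -46.16, north 59.4 cos 231° = -37.38
Leg 2 (358°, 88.4 km): east 88.4 sin 358° = -3.09, north 88.4 cos 358° = 88.35
Leg 3 (144°, 86.7 km): east 86.7 sin 144° = 50.96, north 86.7 cos 144° = -70.14
Net east component: 1.71 km.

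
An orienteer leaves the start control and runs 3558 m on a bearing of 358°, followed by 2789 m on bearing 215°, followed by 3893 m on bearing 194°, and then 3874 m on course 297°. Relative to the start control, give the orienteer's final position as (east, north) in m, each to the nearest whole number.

(-6117, -747)

Leg 1 (358°, 3558 m): east 3558 sin 358° = -124.17, north 3558 cos 358° = 3555.83
Leg 2 (215°, 2789 m): east 2789 sin 215° = -1599.70, north 2789 cos 215° = -2284.62
Leg 3 (194°, 3893 m): east 3893 sin 194° = -941.80, north 3893 cos 194° = -3777.36
Leg 4 (297°, 3874 m): east 3874 sin 297° = -3451.76, north 3874 cos 297° = 1758.76
Summing: -6117.44 m east, -747.38 m north → (-6117, -747).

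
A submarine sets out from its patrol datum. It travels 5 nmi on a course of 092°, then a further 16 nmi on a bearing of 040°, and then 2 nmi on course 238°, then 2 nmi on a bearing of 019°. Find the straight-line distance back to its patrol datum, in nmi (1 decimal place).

Leg 1 (092°, 5 nmi): east 5 sin 92° = 5.00, north 5 cos 92° = -0.17
Leg 2 (040°, 16 nmi): east 16 sin 40° = 10.28, north 16 cos 40° = 12.26
Leg 3 (238°, 2 nmi): east 2 sin 238° = -1.70, north 2 cos 238° = -1.06
Leg 4 (019°, 2 nmi): east 2 sin 19° = 0.65, north 2 cos 19° = 1.89
Net: 14.24 east, 12.91 north. Distance = √((14.24)² + (12.91)²) = 19.221 nmi.

19.2 nmi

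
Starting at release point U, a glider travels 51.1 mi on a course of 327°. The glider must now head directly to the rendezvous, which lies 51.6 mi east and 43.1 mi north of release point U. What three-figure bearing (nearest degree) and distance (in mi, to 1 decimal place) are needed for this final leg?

Leg 1 (327°, 51.1 mi): east 51.1 sin 327° = -27.83, north 51.1 cos 327° = 42.86
Current position: (-27.83, 42.86). Target: (51.6, 43.1). Remaining: Δeast = 79.43, Δnorth = 0.24.
Bearing = atan2(79.43, 0.24) mod 360° = 89.82°; distance = √((79.43)² + (0.24)²) = 79.431 mi.

090°, 79.4 mi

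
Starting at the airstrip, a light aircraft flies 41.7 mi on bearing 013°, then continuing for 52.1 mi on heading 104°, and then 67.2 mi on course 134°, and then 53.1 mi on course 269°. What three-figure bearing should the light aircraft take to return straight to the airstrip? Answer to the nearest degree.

Leg 1 (013°, 41.7 mi): east 41.7 sin 13° = 9.38, north 41.7 cos 13° = 40.63
Leg 2 (104°, 52.1 mi): east 52.1 sin 104° = 50.55, north 52.1 cos 104° = -12.60
Leg 3 (134°, 67.2 mi): east 67.2 sin 134° = 48.34, north 67.2 cos 134° = -46.68
Leg 4 (269°, 53.1 mi): east 53.1 sin 269° = -53.09, north 53.1 cos 269° = -0.93
Net displacement: 55.18 east, -19.58 north. Direction back to start is (-55.18, 19.58): bearing = atan2(-55.18, 19.58) mod 360° = 289.54° ≈ 290°.

290°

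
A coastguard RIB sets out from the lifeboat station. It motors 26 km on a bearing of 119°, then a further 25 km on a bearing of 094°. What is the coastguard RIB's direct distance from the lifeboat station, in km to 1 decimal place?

49.8 km

Leg 1 (119°, 26 km): east 26 sin 119° = 22.74, north 26 cos 119° = -12.61
Leg 2 (094°, 25 km): east 25 sin 94° = 24.94, north 25 cos 94° = -1.74
Net: 47.68 east, -14.35 north. Distance = √((47.68)² + (-14.35)²) = 49.792 km.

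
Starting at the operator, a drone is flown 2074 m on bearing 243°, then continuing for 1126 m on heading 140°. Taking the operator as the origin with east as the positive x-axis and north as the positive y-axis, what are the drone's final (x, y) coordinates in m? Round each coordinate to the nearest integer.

(-1124, -1804)

Leg 1 (243°, 2074 m): east 2074 sin 243° = -1847.95, north 2074 cos 243° = -941.58
Leg 2 (140°, 1126 m): east 1126 sin 140° = 723.78, north 1126 cos 140° = -862.57
Summing: -1124.17 m east, -1804.14 m north → (-1124, -1804).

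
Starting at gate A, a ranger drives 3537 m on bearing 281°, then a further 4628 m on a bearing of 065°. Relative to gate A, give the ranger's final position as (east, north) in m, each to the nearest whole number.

Leg 1 (281°, 3537 m): east 3537 sin 281° = -3472.02, north 3537 cos 281° = 674.89
Leg 2 (065°, 4628 m): east 4628 sin 65° = 4194.39, north 4628 cos 65° = 1955.88
Summing: 722.38 m east, 2630.77 m north → (722, 2631).

(722, 2631)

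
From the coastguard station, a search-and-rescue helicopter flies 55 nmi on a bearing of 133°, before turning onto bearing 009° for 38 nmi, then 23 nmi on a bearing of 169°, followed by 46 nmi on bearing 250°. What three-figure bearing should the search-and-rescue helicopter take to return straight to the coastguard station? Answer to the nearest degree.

Leg 1 (133°, 55 nmi): east 55 sin 133° = 40.22, north 55 cos 133° = -37.51
Leg 2 (009°, 38 nmi): east 38 sin 9° = 5.94, north 38 cos 9° = 37.53
Leg 3 (169°, 23 nmi): east 23 sin 169° = 4.39, north 23 cos 169° = -22.58
Leg 4 (250°, 46 nmi): east 46 sin 250° = -43.23, north 46 cos 250° = -15.73
Net displacement: 7.33 east, -38.29 north. Direction back to start is (-7.33, 38.29): bearing = atan2(-7.33, 38.29) mod 360° = 349.16° ≈ 349°.

349°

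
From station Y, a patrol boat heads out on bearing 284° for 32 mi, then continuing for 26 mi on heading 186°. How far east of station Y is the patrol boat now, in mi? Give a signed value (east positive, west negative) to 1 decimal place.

Leg 1 (284°, 32 mi): east 32 sin 284° = -31.05, north 32 cos 284° = 7.74
Leg 2 (186°, 26 mi): east 26 sin 186° = -2.72, north 26 cos 186° = -25.86
Net east component: -33.77 mi.

-33.8 mi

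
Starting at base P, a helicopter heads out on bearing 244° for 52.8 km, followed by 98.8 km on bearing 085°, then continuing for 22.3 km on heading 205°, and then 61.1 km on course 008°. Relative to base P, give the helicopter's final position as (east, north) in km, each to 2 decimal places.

(50.05, 25.76)

Leg 1 (244°, 52.8 km): east 52.8 sin 244° = -47.46, north 52.8 cos 244° = -23.15
Leg 2 (085°, 98.8 km): east 98.8 sin 85° = 98.42, north 98.8 cos 85° = 8.61
Leg 3 (205°, 22.3 km): east 22.3 sin 205° = -9.42, north 22.3 cos 205° = -20.21
Leg 4 (008°, 61.1 km): east 61.1 sin 8° = 8.50, north 61.1 cos 8° = 60.51
Summing: 50.05 km east, 25.76 km north → (50.05, 25.76).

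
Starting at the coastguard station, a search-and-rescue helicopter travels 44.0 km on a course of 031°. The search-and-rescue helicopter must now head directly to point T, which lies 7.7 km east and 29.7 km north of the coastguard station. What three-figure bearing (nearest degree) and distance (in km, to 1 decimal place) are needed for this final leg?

242°, 17.0 km

Leg 1 (031°, 44.0 km): east 44.0 sin 31° = 22.66, north 44.0 cos 31° = 37.72
Current position: (22.66, 37.72). Target: (7.7, 29.7). Remaining: Δeast = -14.96, Δnorth = -8.02.
Bearing = atan2(-14.96, -8.02) mod 360° = 241.82°; distance = √((-14.96)² + (-8.02)²) = 16.973 km.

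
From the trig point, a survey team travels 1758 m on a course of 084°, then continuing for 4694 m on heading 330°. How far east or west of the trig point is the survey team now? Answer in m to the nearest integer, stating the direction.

Leg 1 (084°, 1758 m): east 1758 sin 84° = 1748.37, north 1758 cos 84° = 183.76
Leg 2 (330°, 4694 m): east 4694 sin 330° = -2347.00, north 4694 cos 330° = 4065.12
Net east component: -598.63 m.

599 m west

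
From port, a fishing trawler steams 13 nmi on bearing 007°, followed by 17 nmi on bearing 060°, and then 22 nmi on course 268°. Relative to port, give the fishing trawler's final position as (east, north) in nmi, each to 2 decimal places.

(-5.68, 20.64)

Leg 1 (007°, 13 nmi): east 13 sin 7° = 1.58, north 13 cos 7° = 12.90
Leg 2 (060°, 17 nmi): east 17 sin 60° = 14.72, north 17 cos 60° = 8.50
Leg 3 (268°, 22 nmi): east 22 sin 268° = -21.99, north 22 cos 268° = -0.77
Summing: -5.68 nmi east, 20.64 nmi north → (-5.68, 20.64).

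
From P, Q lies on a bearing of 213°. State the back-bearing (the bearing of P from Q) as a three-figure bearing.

Back-bearing = 213° − 180° = 033°.

033°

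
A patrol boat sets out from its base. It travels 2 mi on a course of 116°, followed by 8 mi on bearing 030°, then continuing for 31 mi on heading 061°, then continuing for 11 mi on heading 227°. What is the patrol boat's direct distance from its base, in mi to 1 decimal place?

28.3 mi

Leg 1 (116°, 2 mi): east 2 sin 116° = 1.80, north 2 cos 116° = -0.88
Leg 2 (030°, 8 mi): east 8 sin 30° = 4.00, north 8 cos 30° = 6.93
Leg 3 (061°, 31 mi): east 31 sin 61° = 27.11, north 31 cos 61° = 15.03
Leg 4 (227°, 11 mi): east 11 sin 227° = -8.04, north 11 cos 227° = -7.50
Net: 24.87 east, 13.58 north. Distance = √((24.87)² + (13.58)²) = 28.332 mi.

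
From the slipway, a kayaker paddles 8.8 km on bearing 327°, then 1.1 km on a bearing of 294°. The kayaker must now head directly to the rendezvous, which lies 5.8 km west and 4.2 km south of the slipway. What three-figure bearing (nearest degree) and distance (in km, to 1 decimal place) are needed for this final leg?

180°, 12.0 km

Leg 1 (327°, 8.8 km): east 8.8 sin 327° = -4.79, north 8.8 cos 327° = 7.38
Leg 2 (294°, 1.1 km): east 1.1 sin 294° = -1.00, north 1.1 cos 294° = 0.45
Current position: (-5.80, 7.83). Target: (-5.8, -4.2). Remaining: Δeast = -0.00, Δnorth = -12.03.
Bearing = atan2(-0.00, -12.03) mod 360° = 180.01°; distance = √((-0.00)² + (-12.03)²) = 12.028 km.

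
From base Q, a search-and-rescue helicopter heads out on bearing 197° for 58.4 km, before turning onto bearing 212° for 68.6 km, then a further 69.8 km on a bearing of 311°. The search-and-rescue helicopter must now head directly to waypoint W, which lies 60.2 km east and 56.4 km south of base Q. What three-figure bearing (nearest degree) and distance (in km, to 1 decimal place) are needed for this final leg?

Leg 1 (197°, 58.4 km): east 58.4 sin 197° = -17.07, north 58.4 cos 197° = -55.85
Leg 2 (212°, 68.6 km): east 68.6 sin 212° = -36.35, north 68.6 cos 212° = -58.18
Leg 3 (311°, 69.8 km): east 69.8 sin 311° = -52.68, north 69.8 cos 311° = 45.79
Current position: (-106.11, -68.23). Target: (60.2, -56.4). Remaining: Δeast = 166.31, Δnorth = 11.83.
Bearing = atan2(166.31, 11.83) mod 360° = 85.93°; distance = √((166.31)² + (11.83)²) = 166.726 km.

086°, 166.7 km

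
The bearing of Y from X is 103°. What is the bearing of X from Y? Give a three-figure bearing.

283°

Back-bearing = 103° + 180° = 283°.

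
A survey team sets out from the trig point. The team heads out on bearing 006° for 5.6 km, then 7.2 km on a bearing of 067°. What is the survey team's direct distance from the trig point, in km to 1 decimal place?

Leg 1 (006°, 5.6 km): east 5.6 sin 6° = 0.59, north 5.6 cos 6° = 5.57
Leg 2 (067°, 7.2 km): east 7.2 sin 67° = 6.63, north 7.2 cos 67° = 2.81
Net: 7.21 east, 8.38 north. Distance = √((7.21)² + (8.38)²) = 11.059 km.

11.1 km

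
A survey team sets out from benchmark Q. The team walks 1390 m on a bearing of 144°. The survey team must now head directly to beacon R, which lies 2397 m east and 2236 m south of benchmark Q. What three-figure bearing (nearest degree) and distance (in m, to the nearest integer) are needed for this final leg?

125°, 1932 m

Leg 1 (144°, 1390 m): east 1390 sin 144° = 817.02, north 1390 cos 144° = -1124.53
Current position: (817.02, -1124.53). Target: (2397, -2236). Remaining: Δeast = 1579.98, Δnorth = -1111.47.
Bearing = atan2(1579.98, -1111.47) mod 360° = 125.13°; distance = √((1579.98)² + (-1111.47)²) = 1931.758 m.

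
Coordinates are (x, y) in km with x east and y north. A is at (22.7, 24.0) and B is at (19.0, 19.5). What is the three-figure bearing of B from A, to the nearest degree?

219°

Δeast = 19.0 − 22.7 = -3.70; Δnorth = 19.5 − 24.0 = -4.50.
Bearing = atan2(Δeast, Δnorth) mod 360° = 219.43° ≈ 219°.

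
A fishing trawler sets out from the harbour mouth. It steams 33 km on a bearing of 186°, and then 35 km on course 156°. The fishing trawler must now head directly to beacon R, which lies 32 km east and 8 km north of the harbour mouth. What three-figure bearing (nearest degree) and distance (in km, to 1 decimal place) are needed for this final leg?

016°, 75.8 km

Leg 1 (186°, 33 km): east 33 sin 186° = -3.45, north 33 cos 186° = -32.82
Leg 2 (156°, 35 km): east 35 sin 156° = 14.24, north 35 cos 156° = -31.97
Current position: (10.79, -64.79). Target: (32, 8). Remaining: Δeast = 21.21, Δnorth = 72.79.
Bearing = atan2(21.21, 72.79) mod 360° = 16.25°; distance = √((21.21)² + (72.79)²) = 75.821 km.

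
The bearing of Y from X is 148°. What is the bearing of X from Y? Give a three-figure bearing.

Back-bearing = 148° + 180° = 328°.

328°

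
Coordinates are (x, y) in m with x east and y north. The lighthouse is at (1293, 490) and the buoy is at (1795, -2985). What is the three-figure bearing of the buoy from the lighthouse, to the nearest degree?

172°

Δeast = 1795 − 1293 = 502.00; Δnorth = -2985 − 490 = -3475.00.
Bearing = atan2(Δeast, Δnorth) mod 360° = 171.78° ≈ 172°.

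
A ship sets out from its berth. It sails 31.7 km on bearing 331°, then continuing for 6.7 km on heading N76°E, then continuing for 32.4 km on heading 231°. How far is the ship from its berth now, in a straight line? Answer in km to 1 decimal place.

Leg 1 (331°, 31.7 km): east 31.7 sin 331° = -15.37, north 31.7 cos 331° = 27.73
Leg 2 (N76°E, 6.7 km): east 6.7 sin 76° = 6.50, north 6.7 cos 76° = 1.62
Leg 3 (231°, 32.4 km): east 32.4 sin 231° = -25.18, north 32.4 cos 231° = -20.39
Net: -34.05 east, 8.96 north. Distance = √((-34.05)² + (8.96)²) = 35.205 km.

35.2 km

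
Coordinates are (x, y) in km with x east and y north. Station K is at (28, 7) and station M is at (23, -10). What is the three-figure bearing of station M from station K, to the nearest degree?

Δeast = 23 − 28 = -5.00; Δnorth = -10 − 7 = -17.00.
Bearing = atan2(Δeast, Δnorth) mod 360° = 196.39° ≈ 196°.

196°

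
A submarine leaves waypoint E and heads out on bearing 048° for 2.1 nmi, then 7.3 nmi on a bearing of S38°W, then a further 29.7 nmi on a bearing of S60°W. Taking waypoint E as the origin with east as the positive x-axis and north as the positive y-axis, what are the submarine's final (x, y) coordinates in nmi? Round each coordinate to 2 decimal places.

Leg 1 (048°, 2.1 nmi): east 2.1 sin 48° = 1.56, north 2.1 cos 48° = 1.41
Leg 2 (S38°W, 7.3 nmi): east 7.3 sin 218° = -4.49, north 7.3 cos 218° = -5.75
Leg 3 (S60°W, 29.7 nmi): east 29.7 sin 240° = -25.72, north 29.7 cos 240° = -14.85
Summing: -28.65 nmi east, -19.20 nmi north → (-28.65, -19.20).

(-28.65, -19.20)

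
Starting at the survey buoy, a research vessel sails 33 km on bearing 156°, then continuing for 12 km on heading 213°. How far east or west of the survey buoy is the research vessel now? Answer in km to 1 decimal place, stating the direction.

Leg 1 (156°, 33 km): east 33 sin 156° = 13.42, north 33 cos 156° = -30.15
Leg 2 (213°, 12 km): east 12 sin 213° = -6.54, north 12 cos 213° = -10.06
Net east component: 6.89 km.

6.9 km east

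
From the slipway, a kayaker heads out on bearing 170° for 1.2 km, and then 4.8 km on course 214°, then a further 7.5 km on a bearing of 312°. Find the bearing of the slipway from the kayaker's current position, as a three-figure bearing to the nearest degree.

Leg 1 (170°, 1.2 km): east 1.2 sin 170° = 0.21, north 1.2 cos 170° = -1.18
Leg 2 (214°, 4.8 km): east 4.8 sin 214° = -2.68, north 4.8 cos 214° = -3.98
Leg 3 (312°, 7.5 km): east 7.5 sin 312° = -5.57, north 7.5 cos 312° = 5.02
Net displacement: -8.05 east, -0.14 north. Direction back to start is (8.05, 0.14): bearing = atan2(8.05, 0.14) mod 360° = 88.98° ≈ 089°.

089°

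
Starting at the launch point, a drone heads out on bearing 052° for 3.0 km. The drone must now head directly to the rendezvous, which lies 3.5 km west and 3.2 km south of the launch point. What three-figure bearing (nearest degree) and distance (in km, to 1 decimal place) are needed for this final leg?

229°, 7.7 km

Leg 1 (052°, 3.0 km): east 3.0 sin 52° = 2.36, north 3.0 cos 52° = 1.85
Current position: (2.36, 1.85). Target: (-3.5, -3.2). Remaining: Δeast = -5.86, Δnorth = -5.05.
Bearing = atan2(-5.86, -5.05) mod 360° = 229.28°; distance = √((-5.86)² + (-5.05)²) = 7.737 km.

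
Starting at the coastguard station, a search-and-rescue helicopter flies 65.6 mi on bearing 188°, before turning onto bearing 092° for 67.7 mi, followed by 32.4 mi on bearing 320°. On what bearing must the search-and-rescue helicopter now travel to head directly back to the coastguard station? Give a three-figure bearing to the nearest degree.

Leg 1 (188°, 65.6 mi): east 65.6 sin 188° = -9.13, north 65.6 cos 188° = -64.96
Leg 2 (092°, 67.7 mi): east 67.7 sin 92° = 67.66, north 67.7 cos 92° = -2.36
Leg 3 (320°, 32.4 mi): east 32.4 sin 320° = -20.83, north 32.4 cos 320° = 24.82
Net displacement: 37.70 east, -42.50 north. Direction back to start is (-37.70, 42.50): bearing = atan2(-37.70, 42.50) mod 360° = 318.43° ≈ 318°.

318°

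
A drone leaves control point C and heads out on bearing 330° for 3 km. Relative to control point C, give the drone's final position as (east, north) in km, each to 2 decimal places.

Leg 1 (330°, 3 km): east 3 sin 330° = -1.50, north 3 cos 330° = 2.60
Summing: -1.50 km east, 2.60 km north → (-1.50, 2.60).

(-1.50, 2.60)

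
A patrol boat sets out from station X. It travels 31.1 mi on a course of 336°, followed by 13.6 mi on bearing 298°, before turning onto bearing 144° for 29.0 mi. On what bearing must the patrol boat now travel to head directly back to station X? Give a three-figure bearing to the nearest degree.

Leg 1 (336°, 31.1 mi): east 31.1 sin 336° = -12.65, north 31.1 cos 336° = 28.41
Leg 2 (298°, 13.6 mi): east 13.6 sin 298° = -12.01, north 13.6 cos 298° = 6.38
Leg 3 (144°, 29.0 mi): east 29.0 sin 144° = 17.05, north 29.0 cos 144° = -23.46
Net displacement: -7.61 east, 11.33 north. Direction back to start is (7.61, -11.33): bearing = atan2(7.61, -11.33) mod 360° = 146.12° ≈ 146°.

146°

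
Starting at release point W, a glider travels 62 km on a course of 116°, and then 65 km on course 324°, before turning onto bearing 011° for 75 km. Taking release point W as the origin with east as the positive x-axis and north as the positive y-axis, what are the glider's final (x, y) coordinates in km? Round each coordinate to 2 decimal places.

(31.83, 99.03)

Leg 1 (116°, 62 km): east 62 sin 116° = 55.73, north 62 cos 116° = -27.18
Leg 2 (324°, 65 km): east 65 sin 324° = -38.21, north 65 cos 324° = 52.59
Leg 3 (011°, 75 km): east 75 sin 11° = 14.31, north 75 cos 11° = 73.62
Summing: 31.83 km east, 99.03 km north → (31.83, 99.03).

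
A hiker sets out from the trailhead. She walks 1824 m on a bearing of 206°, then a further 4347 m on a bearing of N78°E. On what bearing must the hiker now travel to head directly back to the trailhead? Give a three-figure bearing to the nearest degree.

282°

Leg 1 (206°, 1824 m): east 1824 sin 206° = -799.59, north 1824 cos 206° = -1639.40
Leg 2 (N78°E, 4347 m): east 4347 sin 78° = 4252.01, north 4347 cos 78° = 903.79
Net displacement: 3452.42 east, -735.61 north. Direction back to start is (-3452.42, 735.61): bearing = atan2(-3452.42, 735.61) mod 360° = 282.03° ≈ 282°.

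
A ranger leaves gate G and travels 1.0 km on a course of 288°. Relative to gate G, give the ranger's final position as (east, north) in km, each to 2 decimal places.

(-0.95, 0.31)

Leg 1 (288°, 1.0 km): east 1.0 sin 288° = -0.95, north 1.0 cos 288° = 0.31
Summing: -0.95 km east, 0.31 km north → (-0.95, 0.31).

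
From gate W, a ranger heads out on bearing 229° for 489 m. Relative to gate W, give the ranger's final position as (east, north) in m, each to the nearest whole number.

(-369, -321)

Leg 1 (229°, 489 m): east 489 sin 229° = -369.05, north 489 cos 229° = -320.81
Summing: -369.05 m east, -320.81 m north → (-369, -321).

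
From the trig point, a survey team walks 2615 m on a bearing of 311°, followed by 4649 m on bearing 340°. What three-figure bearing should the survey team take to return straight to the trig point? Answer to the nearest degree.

150°

Leg 1 (311°, 2615 m): east 2615 sin 311° = -1973.57, north 2615 cos 311° = 1715.59
Leg 2 (340°, 4649 m): east 4649 sin 340° = -1590.05, north 4649 cos 340° = 4368.63
Net displacement: -3563.62 east, 6084.23 north. Direction back to start is (3563.62, -6084.23): bearing = atan2(3563.62, -6084.23) mod 360° = 149.64° ≈ 150°.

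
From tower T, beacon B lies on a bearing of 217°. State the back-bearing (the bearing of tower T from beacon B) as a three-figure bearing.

037°

Back-bearing = 217° − 180° = 037°.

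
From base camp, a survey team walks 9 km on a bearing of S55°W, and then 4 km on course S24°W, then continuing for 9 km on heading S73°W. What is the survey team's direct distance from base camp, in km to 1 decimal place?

21.0 km

Leg 1 (S55°W, 9 km): east 9 sin 235° = -7.37, north 9 cos 235° = -5.16
Leg 2 (S24°W, 4 km): east 4 sin 204° = -1.63, north 4 cos 204° = -3.65
Leg 3 (S73°W, 9 km): east 9 sin 253° = -8.61, north 9 cos 253° = -2.63
Net: -17.61 east, -11.45 north. Distance = √((-17.61)² + (-11.45)²) = 21.001 km.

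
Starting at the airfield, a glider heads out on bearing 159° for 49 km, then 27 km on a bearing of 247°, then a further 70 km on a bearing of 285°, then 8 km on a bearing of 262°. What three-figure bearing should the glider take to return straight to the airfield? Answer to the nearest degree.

Leg 1 (159°, 49 km): east 49 sin 159° = 17.56, north 49 cos 159° = -45.75
Leg 2 (247°, 27 km): east 27 sin 247° = -24.85, north 27 cos 247° = -10.55
Leg 3 (285°, 70 km): east 70 sin 285° = -67.61, north 70 cos 285° = 18.12
Leg 4 (262°, 8 km): east 8 sin 262° = -7.92, north 8 cos 262° = -1.11
Net displacement: -82.83 east, -39.29 north. Direction back to start is (82.83, 39.29): bearing = atan2(82.83, 39.29) mod 360° = 64.62° ≈ 065°.

065°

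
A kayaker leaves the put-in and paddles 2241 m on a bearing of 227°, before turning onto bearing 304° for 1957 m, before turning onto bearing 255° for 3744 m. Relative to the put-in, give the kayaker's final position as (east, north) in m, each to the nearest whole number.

(-6878, -1403)

Leg 1 (227°, 2241 m): east 2241 sin 227° = -1638.96, north 2241 cos 227° = -1528.36
Leg 2 (304°, 1957 m): east 1957 sin 304° = -1622.43, north 1957 cos 304° = 1094.34
Leg 3 (255°, 3744 m): east 3744 sin 255° = -3616.43, north 3744 cos 255° = -969.02
Summing: -6877.82 m east, -1403.04 m north → (-6878, -1403).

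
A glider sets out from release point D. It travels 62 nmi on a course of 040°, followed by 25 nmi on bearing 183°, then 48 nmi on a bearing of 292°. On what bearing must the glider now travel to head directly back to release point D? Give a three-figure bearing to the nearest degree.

Leg 1 (040°, 62 nmi): east 62 sin 40° = 39.85, north 62 cos 40° = 47.49
Leg 2 (183°, 25 nmi): east 25 sin 183° = -1.31, north 25 cos 183° = -24.97
Leg 3 (292°, 48 nmi): east 48 sin 292° = -44.50, north 48 cos 292° = 17.98
Net displacement: -5.96 east, 40.51 north. Direction back to start is (5.96, -40.51): bearing = atan2(5.96, -40.51) mod 360° = 171.63° ≈ 172°.

172°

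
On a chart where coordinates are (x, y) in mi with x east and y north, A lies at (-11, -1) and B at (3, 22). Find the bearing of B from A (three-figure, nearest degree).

Δeast = 3 − -11 = 14.00; Δnorth = 22 − -1 = 23.00.
Bearing = atan2(Δeast, Δnorth) mod 360° = 31.33° ≈ 031°.

031°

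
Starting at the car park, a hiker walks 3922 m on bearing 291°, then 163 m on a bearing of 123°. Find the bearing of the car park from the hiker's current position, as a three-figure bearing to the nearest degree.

110°

Leg 1 (291°, 3922 m): east 3922 sin 291° = -3661.50, north 3922 cos 291° = 1405.52
Leg 2 (123°, 163 m): east 163 sin 123° = 136.70, north 163 cos 123° = -88.78
Net displacement: -3524.80 east, 1316.74 north. Direction back to start is (3524.80, -1316.74): bearing = atan2(3524.80, -1316.74) mod 360° = 110.48° ≈ 110°.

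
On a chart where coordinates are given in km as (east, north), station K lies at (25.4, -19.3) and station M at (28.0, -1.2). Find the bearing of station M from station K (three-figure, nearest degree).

Δeast = 28.0 − 25.4 = 2.60; Δnorth = -1.2 − -19.3 = 18.10.
Bearing = atan2(Δeast, Δnorth) mod 360° = 8.17° ≈ 008°.

008°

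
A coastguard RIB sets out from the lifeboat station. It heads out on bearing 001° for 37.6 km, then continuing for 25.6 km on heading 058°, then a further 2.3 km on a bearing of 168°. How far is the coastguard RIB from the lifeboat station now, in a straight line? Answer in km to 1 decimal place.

54.0 km

Leg 1 (001°, 37.6 km): east 37.6 sin 1° = 0.66, north 37.6 cos 1° = 37.59
Leg 2 (058°, 25.6 km): east 25.6 sin 58° = 21.71, north 25.6 cos 58° = 13.57
Leg 3 (168°, 2.3 km): east 2.3 sin 168° = 0.48, north 2.3 cos 168° = -2.25
Net: 22.84 east, 48.91 north. Distance = √((22.84)² + (48.91)²) = 53.982 km.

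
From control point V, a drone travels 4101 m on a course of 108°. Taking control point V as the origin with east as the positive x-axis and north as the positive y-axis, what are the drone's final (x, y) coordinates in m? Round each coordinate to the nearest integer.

(3900, -1267)

Leg 1 (108°, 4101 m): east 4101 sin 108° = 3900.28, north 4101 cos 108° = -1267.28
Summing: 3900.28 m east, -1267.28 m north → (3900, -1267).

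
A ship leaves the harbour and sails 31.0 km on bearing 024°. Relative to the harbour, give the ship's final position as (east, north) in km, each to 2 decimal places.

Leg 1 (024°, 31.0 km): east 31.0 sin 24° = 12.61, north 31.0 cos 24° = 28.32
Summing: 12.61 km east, 28.32 km north → (12.61, 28.32).

(12.61, 28.32)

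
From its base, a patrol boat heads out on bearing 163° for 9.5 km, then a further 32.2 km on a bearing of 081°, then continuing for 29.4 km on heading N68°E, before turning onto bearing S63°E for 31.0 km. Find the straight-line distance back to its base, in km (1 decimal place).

89.7 km

Leg 1 (163°, 9.5 km): east 9.5 sin 163° = 2.78, north 9.5 cos 163° = -9.08
Leg 2 (081°, 32.2 km): east 32.2 sin 81° = 31.80, north 32.2 cos 81° = 5.04
Leg 3 (N68°E, 29.4 km): east 29.4 sin 68° = 27.26, north 29.4 cos 68° = 11.01
Leg 4 (S63°E, 31.0 km): east 31.0 sin 117° = 27.62, north 31.0 cos 117° = -14.07
Net: 89.46 east, -7.11 north. Distance = √((89.46)² + (-7.11)²) = 89.743 km.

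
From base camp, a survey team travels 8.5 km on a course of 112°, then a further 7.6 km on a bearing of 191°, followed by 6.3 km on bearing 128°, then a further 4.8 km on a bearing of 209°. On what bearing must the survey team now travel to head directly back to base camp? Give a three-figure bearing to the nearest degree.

Leg 1 (112°, 8.5 km): east 8.5 sin 112° = 7.88, north 8.5 cos 112° = -3.18
Leg 2 (191°, 7.6 km): east 7.6 sin 191° = -1.45, north 7.6 cos 191° = -7.46
Leg 3 (128°, 6.3 km): east 6.3 sin 128° = 4.96, north 6.3 cos 128° = -3.88
Leg 4 (209°, 4.8 km): east 4.8 sin 209° = -2.33, north 4.8 cos 209° = -4.20
Net displacement: 9.07 east, -18.72 north. Direction back to start is (-9.07, 18.72): bearing = atan2(-9.07, 18.72) mod 360° = 334.16° ≈ 334°.

334°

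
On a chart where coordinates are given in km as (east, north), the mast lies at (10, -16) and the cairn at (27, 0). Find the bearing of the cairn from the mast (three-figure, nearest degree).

047°

Δeast = 27 − 10 = 17.00; Δnorth = 0 − -16 = 16.00.
Bearing = atan2(Δeast, Δnorth) mod 360° = 46.74° ≈ 047°.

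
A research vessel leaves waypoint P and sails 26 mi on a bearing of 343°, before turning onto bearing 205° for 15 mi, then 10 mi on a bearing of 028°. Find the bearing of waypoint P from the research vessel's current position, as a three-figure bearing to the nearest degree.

155°

Leg 1 (343°, 26 mi): east 26 sin 343° = -7.60, north 26 cos 343° = 24.86
Leg 2 (205°, 15 mi): east 15 sin 205° = -6.34, north 15 cos 205° = -13.59
Leg 3 (028°, 10 mi): east 10 sin 28° = 4.69, north 10 cos 28° = 8.83
Net displacement: -9.25 east, 20.10 north. Direction back to start is (9.25, -20.10): bearing = atan2(9.25, -20.10) mod 360° = 155.30° ≈ 155°.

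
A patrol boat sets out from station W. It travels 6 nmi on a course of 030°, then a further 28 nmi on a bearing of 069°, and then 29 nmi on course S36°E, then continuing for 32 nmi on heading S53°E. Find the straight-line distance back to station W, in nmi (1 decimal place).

76.8 nmi

Leg 1 (030°, 6 nmi): east 6 sin 30° = 3.00, north 6 cos 30° = 5.20
Leg 2 (069°, 28 nmi): east 28 sin 69° = 26.14, north 28 cos 69° = 10.03
Leg 3 (S36°E, 29 nmi): east 29 sin 144° = 17.05, north 29 cos 144° = -23.46
Leg 4 (S53°E, 32 nmi): east 32 sin 127° = 25.56, north 32 cos 127° = -19.26
Net: 71.74 east, -27.49 north. Distance = √((71.74)² + (-27.49)²) = 76.828 nmi.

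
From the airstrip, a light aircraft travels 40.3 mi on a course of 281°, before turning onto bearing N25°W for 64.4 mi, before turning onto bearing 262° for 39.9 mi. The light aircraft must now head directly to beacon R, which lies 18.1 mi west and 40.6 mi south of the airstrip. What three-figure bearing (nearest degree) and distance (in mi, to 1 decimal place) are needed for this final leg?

139°, 134.2 mi

Leg 1 (281°, 40.3 mi): east 40.3 sin 281° = -39.56, north 40.3 cos 281° = 7.69
Leg 2 (N25°W, 64.4 mi): east 64.4 sin 335° = -27.22, north 64.4 cos 335° = 58.37
Leg 3 (262°, 39.9 mi): east 39.9 sin 262° = -39.51, north 39.9 cos 262° = -5.55
Current position: (-106.29, 60.50). Target: (-18.1, -40.6). Remaining: Δeast = 88.19, Δnorth = -101.10.
Bearing = atan2(88.19, -101.10) mod 360° = 138.90°; distance = √((88.19)² + (-101.10)²) = 134.160 mi.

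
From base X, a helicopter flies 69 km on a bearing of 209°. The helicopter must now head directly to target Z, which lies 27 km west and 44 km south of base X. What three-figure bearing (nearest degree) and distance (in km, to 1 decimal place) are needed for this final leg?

022°, 17.6 km

Leg 1 (209°, 69 km): east 69 sin 209° = -33.45, north 69 cos 209° = -60.35
Current position: (-33.45, -60.35). Target: (-27, -44). Remaining: Δeast = 6.45, Δnorth = 16.35.
Bearing = atan2(6.45, 16.35) mod 360° = 21.54°; distance = √((6.45)² + (16.35)²) = 17.576 km.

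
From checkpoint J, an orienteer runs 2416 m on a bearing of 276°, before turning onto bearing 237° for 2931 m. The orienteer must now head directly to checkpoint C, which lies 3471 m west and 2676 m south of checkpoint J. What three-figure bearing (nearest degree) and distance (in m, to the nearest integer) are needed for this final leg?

Leg 1 (276°, 2416 m): east 2416 sin 276° = -2402.76, north 2416 cos 276° = 252.54
Leg 2 (237°, 2931 m): east 2931 sin 237° = -2458.14, north 2931 cos 237° = -1596.34
Current position: (-4860.91, -1343.80). Target: (-3471, -2676). Remaining: Δeast = 1389.91, Δnorth = -1332.20.
Bearing = atan2(1389.91, -1332.20) mod 360° = 133.79°; distance = √((1389.91)² + (-1332.20)²) = 1925.256 m.

134°, 1925 m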